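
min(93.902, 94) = 93.902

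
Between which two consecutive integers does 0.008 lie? 0 and 1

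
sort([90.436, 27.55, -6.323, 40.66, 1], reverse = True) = [90.436, 40.66, 27.55, 1, -6.323]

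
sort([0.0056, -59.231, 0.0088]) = [-59.231, 0.0056, 0.0088]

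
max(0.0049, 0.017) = 0.017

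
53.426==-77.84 False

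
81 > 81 False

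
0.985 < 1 True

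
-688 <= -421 True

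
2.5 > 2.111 True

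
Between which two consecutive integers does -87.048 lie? -88 and -87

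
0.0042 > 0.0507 False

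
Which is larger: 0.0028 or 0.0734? 0.0734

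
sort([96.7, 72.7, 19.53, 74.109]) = [19.53, 72.7, 74.109, 96.7]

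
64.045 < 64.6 True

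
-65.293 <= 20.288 True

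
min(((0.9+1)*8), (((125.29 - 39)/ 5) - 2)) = 15.2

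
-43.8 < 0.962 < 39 True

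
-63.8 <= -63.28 True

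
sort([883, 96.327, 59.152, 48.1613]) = [48.1613, 59.152, 96.327, 883]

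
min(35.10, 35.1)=35.10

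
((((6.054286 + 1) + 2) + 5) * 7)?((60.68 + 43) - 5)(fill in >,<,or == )<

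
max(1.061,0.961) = 1.061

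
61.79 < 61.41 False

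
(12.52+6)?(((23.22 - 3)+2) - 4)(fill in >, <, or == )>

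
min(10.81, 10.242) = 10.242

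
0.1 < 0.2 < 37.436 True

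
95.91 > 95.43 True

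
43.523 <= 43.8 True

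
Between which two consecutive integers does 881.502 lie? 881 and 882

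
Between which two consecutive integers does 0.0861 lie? 0 and 1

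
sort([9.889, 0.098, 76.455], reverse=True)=[76.455, 9.889, 0.098]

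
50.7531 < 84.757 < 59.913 False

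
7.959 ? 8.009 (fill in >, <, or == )<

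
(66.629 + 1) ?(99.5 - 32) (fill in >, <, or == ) >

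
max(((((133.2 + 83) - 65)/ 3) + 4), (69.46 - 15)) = 54.46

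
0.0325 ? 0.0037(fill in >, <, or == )>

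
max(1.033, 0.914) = 1.033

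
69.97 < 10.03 False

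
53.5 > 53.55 False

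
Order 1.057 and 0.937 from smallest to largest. 0.937, 1.057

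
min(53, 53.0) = 53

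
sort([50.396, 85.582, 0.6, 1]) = [0.6, 1, 50.396, 85.582]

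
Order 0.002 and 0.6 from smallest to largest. 0.002, 0.6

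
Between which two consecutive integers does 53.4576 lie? 53 and 54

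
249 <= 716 True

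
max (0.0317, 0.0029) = 0.0317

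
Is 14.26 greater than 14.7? No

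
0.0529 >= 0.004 True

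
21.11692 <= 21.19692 True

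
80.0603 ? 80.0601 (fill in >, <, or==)>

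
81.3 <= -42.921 False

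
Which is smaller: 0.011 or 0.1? 0.011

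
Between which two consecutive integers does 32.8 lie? 32 and 33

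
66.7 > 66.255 True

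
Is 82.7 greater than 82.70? No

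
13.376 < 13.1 False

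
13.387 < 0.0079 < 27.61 False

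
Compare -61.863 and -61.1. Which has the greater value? -61.1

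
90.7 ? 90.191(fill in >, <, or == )>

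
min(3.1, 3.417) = 3.1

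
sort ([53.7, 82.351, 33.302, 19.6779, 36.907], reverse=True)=[82.351, 53.7, 36.907, 33.302, 19.6779]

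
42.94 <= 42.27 False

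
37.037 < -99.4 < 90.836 False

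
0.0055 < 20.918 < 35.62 True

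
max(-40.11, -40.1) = -40.1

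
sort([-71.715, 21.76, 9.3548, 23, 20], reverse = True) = [23, 21.76, 20, 9.3548, -71.715]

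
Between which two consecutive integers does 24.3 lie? 24 and 25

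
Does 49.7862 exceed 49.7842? Yes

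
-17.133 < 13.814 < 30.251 True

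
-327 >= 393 False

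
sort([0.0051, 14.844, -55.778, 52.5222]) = [-55.778, 0.0051, 14.844, 52.5222]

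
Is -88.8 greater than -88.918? Yes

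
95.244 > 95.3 False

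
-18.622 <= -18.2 True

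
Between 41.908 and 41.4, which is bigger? 41.908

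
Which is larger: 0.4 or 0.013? 0.4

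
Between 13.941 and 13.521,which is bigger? 13.941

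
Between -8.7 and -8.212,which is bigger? -8.212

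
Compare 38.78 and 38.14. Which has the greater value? 38.78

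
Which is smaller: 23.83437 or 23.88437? 23.83437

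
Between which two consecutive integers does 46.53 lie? 46 and 47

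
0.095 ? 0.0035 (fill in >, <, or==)>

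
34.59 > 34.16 True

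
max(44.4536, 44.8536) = 44.8536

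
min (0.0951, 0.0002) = 0.0002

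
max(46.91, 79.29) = 79.29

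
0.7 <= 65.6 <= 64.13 False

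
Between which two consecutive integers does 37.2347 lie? 37 and 38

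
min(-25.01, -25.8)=-25.8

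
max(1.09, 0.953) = 1.09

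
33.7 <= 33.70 True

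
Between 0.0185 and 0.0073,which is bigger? 0.0185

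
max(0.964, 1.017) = 1.017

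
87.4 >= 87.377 True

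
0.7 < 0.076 False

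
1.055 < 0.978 False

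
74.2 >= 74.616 False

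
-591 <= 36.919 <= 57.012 True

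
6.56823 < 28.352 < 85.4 True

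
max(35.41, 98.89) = 98.89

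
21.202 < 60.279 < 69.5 True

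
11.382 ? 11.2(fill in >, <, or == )>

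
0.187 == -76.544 False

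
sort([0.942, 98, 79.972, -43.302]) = [-43.302, 0.942, 79.972, 98]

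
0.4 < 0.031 False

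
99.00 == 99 True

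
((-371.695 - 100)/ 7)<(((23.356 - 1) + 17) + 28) True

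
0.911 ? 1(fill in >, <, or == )<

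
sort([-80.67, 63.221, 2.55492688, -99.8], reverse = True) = [63.221, 2.55492688, -80.67, -99.8]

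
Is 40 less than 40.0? No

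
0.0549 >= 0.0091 True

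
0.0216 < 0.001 False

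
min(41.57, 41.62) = 41.57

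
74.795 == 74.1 False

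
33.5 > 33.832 False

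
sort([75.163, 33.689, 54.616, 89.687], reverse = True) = [89.687, 75.163, 54.616, 33.689]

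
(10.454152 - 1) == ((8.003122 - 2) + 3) False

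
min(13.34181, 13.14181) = 13.14181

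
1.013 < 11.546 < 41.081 True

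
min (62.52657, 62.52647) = 62.52647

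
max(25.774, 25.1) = 25.774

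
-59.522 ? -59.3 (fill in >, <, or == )<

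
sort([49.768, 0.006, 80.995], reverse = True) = [80.995, 49.768, 0.006]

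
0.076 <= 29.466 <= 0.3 False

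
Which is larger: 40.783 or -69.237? 40.783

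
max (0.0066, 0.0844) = 0.0844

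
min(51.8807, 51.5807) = 51.5807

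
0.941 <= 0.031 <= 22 False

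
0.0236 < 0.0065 False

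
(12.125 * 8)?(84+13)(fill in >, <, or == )==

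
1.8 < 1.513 False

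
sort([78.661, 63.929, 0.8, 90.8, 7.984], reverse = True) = [90.8, 78.661, 63.929, 7.984, 0.8]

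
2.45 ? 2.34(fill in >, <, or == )>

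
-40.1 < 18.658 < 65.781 True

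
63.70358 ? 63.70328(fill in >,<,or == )>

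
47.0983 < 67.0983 True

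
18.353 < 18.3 False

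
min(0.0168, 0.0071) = 0.0071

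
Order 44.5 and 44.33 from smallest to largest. 44.33, 44.5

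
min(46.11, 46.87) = 46.11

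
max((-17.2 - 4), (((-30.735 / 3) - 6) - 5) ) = -21.2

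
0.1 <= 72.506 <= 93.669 True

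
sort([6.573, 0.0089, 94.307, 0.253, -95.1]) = [-95.1, 0.0089, 0.253, 6.573, 94.307]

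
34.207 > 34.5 False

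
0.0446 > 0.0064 True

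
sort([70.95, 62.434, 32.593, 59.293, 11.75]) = [11.75, 32.593, 59.293, 62.434, 70.95]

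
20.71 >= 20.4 True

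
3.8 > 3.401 True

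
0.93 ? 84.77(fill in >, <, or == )<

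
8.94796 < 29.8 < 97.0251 True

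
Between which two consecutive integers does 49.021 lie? 49 and 50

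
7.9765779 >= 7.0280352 True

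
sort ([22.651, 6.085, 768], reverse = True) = [768, 22.651, 6.085]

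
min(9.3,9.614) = 9.3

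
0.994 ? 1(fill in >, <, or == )<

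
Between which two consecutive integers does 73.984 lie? 73 and 74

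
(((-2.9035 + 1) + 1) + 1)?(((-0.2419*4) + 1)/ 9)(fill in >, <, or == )>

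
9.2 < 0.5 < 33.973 False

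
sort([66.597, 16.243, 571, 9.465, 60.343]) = [9.465, 16.243, 60.343, 66.597, 571]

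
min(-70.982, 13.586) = -70.982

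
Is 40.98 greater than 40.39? Yes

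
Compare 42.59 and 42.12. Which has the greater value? 42.59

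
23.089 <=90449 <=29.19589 False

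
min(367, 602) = 367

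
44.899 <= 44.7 False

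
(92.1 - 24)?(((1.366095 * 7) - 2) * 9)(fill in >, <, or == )>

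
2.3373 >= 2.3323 True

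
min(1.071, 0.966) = 0.966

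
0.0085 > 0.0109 False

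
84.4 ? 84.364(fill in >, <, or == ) >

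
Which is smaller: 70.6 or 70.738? 70.6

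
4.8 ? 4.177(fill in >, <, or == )>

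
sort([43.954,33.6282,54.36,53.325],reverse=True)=[54.36,53.325,43.954,33.6282]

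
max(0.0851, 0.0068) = 0.0851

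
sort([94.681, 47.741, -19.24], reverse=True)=[94.681, 47.741, -19.24]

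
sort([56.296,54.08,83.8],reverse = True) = [83.8,56.296,54.08]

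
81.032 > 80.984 True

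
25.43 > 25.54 False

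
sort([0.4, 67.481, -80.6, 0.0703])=[-80.6, 0.0703, 0.4, 67.481]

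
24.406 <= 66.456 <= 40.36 False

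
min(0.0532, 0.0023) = 0.0023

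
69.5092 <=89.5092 True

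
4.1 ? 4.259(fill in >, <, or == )<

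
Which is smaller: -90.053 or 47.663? -90.053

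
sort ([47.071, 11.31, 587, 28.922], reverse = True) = [587, 47.071, 28.922, 11.31]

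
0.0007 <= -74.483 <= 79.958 False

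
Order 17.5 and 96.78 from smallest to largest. 17.5, 96.78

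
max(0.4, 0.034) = 0.4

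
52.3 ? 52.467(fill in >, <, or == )<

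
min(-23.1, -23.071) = -23.1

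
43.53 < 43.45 False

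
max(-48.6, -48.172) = -48.172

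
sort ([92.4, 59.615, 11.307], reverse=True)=[92.4, 59.615, 11.307]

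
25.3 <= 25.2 False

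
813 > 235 True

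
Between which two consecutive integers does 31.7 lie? 31 and 32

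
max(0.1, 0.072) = 0.1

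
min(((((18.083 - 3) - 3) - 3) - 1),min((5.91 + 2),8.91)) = 7.91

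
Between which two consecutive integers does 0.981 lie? 0 and 1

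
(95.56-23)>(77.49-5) True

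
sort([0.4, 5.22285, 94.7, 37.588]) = [0.4, 5.22285, 37.588, 94.7]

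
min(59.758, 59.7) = 59.7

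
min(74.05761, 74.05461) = 74.05461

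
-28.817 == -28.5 False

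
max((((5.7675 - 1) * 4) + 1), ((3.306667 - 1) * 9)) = 20.760003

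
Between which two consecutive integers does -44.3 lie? -45 and -44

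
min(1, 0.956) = 0.956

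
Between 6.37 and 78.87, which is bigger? 78.87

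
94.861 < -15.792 False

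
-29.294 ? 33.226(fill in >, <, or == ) <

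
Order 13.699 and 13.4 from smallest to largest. 13.4, 13.699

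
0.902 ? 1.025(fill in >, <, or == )<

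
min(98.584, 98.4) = 98.4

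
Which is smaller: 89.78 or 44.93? 44.93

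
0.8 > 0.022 True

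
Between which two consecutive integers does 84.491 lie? 84 and 85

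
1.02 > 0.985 True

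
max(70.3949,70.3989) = 70.3989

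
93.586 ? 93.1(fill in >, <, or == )>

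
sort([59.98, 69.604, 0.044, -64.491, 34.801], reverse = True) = [69.604, 59.98, 34.801, 0.044, -64.491]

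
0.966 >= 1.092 False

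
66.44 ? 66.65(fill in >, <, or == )<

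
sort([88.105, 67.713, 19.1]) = [19.1, 67.713, 88.105]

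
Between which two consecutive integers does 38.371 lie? 38 and 39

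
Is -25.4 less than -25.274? Yes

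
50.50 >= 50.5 True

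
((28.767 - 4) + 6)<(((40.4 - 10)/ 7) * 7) False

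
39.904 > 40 False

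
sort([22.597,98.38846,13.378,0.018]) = [0.018,13.378,22.597,98.38846]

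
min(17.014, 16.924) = 16.924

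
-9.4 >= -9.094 False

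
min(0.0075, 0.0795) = 0.0075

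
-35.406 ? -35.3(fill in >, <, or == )<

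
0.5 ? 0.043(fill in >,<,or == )>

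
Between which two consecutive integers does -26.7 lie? -27 and -26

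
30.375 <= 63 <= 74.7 True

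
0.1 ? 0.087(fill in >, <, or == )>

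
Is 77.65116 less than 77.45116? No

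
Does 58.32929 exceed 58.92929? No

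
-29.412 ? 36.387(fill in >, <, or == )<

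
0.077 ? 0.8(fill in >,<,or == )<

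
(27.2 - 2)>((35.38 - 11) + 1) False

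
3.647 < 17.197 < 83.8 True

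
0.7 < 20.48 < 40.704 True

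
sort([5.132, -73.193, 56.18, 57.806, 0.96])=[-73.193, 0.96, 5.132, 56.18, 57.806]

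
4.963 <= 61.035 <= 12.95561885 False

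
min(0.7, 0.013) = 0.013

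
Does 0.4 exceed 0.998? No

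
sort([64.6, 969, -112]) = [-112, 64.6, 969]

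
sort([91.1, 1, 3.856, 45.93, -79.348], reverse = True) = [91.1, 45.93, 3.856, 1, -79.348]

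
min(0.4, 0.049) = 0.049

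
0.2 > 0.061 True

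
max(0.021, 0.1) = 0.1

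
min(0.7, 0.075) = 0.075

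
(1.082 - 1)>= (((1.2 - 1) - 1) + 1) False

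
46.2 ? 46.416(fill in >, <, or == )<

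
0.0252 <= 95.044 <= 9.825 False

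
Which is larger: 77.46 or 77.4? 77.46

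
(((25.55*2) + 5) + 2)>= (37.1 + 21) True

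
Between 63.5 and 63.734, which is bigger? 63.734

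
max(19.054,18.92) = 19.054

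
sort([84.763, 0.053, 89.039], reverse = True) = [89.039, 84.763, 0.053]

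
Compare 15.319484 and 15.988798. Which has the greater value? 15.988798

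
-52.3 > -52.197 False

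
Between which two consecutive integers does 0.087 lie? 0 and 1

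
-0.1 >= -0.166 True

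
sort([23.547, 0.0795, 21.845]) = [0.0795, 21.845, 23.547]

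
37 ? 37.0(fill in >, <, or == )==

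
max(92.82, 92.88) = 92.88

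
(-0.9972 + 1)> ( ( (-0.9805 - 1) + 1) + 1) False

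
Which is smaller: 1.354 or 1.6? 1.354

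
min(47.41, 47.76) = 47.41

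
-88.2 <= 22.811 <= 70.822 True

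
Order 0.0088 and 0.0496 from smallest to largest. 0.0088,0.0496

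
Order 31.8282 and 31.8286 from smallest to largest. 31.8282, 31.8286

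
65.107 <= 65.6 True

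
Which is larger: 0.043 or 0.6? 0.6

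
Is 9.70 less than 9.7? No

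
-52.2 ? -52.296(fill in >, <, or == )>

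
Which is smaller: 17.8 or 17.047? 17.047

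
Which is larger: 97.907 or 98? 98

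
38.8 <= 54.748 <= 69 True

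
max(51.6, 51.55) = 51.6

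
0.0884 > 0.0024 True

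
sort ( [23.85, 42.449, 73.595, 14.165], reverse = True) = [73.595, 42.449, 23.85, 14.165]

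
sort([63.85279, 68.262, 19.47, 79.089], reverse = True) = [79.089, 68.262, 63.85279, 19.47]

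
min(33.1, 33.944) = 33.1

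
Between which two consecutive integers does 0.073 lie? 0 and 1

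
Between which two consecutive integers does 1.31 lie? 1 and 2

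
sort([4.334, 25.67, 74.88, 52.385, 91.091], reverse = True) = [91.091, 74.88, 52.385, 25.67, 4.334]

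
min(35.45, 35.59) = 35.45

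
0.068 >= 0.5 False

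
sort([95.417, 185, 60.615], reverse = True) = [185, 95.417, 60.615]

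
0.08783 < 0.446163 True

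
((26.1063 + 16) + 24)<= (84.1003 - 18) False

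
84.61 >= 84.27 True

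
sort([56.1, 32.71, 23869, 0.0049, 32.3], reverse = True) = [23869, 56.1, 32.71, 32.3, 0.0049]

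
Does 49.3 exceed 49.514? No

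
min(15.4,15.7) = 15.4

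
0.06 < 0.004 False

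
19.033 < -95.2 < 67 False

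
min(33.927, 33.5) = 33.5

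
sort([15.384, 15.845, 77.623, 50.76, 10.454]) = [10.454, 15.384, 15.845, 50.76, 77.623]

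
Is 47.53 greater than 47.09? Yes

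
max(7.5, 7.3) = 7.5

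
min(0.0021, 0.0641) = 0.0021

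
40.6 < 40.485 False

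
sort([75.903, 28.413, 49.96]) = [28.413, 49.96, 75.903]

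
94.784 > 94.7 True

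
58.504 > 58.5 True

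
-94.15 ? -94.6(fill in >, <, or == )>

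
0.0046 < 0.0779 True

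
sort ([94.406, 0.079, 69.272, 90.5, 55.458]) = [0.079, 55.458, 69.272, 90.5, 94.406]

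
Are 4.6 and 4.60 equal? Yes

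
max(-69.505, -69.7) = -69.505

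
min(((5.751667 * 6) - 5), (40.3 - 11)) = 29.3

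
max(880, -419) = 880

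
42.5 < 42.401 False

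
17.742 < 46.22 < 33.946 False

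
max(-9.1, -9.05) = -9.05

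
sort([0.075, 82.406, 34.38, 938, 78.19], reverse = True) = [938, 82.406, 78.19, 34.38, 0.075]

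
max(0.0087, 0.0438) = 0.0438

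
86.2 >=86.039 True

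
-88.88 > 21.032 False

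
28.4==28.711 False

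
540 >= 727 False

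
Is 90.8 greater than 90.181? Yes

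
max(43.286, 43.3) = 43.3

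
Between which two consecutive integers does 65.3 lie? 65 and 66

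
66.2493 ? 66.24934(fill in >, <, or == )<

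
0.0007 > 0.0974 False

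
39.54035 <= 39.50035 False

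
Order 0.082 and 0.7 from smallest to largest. 0.082, 0.7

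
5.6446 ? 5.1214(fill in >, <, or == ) >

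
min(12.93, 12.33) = 12.33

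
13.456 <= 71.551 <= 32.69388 False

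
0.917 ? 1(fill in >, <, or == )<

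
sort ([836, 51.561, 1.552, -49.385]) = [-49.385, 1.552, 51.561, 836]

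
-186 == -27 False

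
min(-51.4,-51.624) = -51.624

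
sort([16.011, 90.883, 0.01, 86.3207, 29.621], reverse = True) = [90.883, 86.3207, 29.621, 16.011, 0.01]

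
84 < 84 False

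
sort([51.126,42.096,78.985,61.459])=[42.096,51.126,61.459,78.985]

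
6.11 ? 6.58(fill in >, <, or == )<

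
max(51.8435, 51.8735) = 51.8735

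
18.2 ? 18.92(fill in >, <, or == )<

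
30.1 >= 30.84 False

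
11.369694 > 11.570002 False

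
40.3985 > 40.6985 False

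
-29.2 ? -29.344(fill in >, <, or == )>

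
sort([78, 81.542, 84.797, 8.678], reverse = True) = [84.797, 81.542, 78, 8.678]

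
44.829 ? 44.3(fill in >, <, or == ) >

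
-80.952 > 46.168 False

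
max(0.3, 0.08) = 0.3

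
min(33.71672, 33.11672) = 33.11672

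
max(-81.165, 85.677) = 85.677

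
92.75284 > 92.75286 False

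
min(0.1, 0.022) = 0.022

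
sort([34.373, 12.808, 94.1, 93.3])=[12.808, 34.373, 93.3, 94.1]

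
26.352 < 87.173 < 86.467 False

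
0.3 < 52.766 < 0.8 False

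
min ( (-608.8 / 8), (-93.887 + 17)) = -76.887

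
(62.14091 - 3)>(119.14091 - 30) False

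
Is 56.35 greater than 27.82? Yes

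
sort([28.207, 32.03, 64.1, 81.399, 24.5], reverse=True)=[81.399, 64.1, 32.03, 28.207, 24.5]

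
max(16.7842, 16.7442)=16.7842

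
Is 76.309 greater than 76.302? Yes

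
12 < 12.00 False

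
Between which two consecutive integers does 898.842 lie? 898 and 899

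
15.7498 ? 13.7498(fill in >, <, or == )>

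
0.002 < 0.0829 True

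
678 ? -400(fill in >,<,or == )>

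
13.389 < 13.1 False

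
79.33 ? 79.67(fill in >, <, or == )<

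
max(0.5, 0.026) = 0.5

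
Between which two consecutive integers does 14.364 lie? 14 and 15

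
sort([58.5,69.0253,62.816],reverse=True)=[69.0253,62.816,58.5]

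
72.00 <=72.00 True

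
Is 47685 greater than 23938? Yes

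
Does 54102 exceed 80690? No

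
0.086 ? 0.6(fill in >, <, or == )<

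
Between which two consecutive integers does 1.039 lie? 1 and 2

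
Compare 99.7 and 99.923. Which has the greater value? 99.923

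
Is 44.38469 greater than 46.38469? No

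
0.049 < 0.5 True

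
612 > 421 True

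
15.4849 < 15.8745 True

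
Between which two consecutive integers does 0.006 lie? 0 and 1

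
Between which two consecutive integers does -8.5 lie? -9 and -8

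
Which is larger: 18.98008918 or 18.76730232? 18.98008918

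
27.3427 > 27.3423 True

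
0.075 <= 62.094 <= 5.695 False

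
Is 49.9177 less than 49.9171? No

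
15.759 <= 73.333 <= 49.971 False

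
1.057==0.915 False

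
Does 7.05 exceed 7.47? No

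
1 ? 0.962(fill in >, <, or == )>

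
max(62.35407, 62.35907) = 62.35907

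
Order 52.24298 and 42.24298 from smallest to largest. 42.24298, 52.24298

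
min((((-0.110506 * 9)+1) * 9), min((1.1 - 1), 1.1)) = 0.049014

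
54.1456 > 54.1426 True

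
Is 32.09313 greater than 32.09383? No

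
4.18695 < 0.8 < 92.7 False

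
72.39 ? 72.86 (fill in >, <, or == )<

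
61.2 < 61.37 True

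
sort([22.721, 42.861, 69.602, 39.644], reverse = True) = [69.602, 42.861, 39.644, 22.721]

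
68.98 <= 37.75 False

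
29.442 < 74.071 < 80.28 True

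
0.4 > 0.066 True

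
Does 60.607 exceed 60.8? No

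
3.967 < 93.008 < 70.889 False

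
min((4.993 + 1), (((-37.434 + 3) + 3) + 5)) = -26.434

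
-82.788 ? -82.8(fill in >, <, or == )>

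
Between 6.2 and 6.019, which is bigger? 6.2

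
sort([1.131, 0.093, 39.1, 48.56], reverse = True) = [48.56, 39.1, 1.131, 0.093]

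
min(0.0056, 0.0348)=0.0056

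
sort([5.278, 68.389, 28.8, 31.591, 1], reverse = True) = [68.389, 31.591, 28.8, 5.278, 1]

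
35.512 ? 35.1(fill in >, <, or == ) >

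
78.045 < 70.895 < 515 False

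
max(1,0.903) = 1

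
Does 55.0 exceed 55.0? No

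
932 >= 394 True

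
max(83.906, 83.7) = 83.906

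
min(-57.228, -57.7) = -57.7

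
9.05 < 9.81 True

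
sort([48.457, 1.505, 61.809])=[1.505, 48.457, 61.809]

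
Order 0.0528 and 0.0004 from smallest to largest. 0.0004, 0.0528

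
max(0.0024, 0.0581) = 0.0581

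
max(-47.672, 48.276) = 48.276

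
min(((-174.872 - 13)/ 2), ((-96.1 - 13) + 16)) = -93.936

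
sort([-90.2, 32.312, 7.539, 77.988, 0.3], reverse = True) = [77.988, 32.312, 7.539, 0.3, -90.2]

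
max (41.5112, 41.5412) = 41.5412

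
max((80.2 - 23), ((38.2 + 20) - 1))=57.2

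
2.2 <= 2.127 False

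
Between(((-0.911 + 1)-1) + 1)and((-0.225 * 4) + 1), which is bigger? ((-0.225 * 4) + 1)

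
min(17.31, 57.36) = 17.31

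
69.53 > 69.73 False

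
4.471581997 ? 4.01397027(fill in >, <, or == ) >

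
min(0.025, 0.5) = 0.025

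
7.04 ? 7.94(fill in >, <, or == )<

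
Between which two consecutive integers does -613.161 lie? -614 and -613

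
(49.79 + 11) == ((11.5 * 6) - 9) False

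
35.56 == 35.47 False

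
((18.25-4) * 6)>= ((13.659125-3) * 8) True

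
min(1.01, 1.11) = 1.01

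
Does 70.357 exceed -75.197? Yes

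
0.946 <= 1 True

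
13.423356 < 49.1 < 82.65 True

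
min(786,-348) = -348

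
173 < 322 True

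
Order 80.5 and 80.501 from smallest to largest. 80.5, 80.501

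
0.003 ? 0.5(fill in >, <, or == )<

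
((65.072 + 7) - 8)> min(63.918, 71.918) True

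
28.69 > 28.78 False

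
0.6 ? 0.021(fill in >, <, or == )>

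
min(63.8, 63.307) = 63.307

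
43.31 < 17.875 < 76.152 False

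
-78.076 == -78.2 False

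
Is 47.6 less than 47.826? Yes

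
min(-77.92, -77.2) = -77.92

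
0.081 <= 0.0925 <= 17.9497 True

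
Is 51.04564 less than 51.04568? Yes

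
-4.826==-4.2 False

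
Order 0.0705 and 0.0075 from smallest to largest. 0.0075, 0.0705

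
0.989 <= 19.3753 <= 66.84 True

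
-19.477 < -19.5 False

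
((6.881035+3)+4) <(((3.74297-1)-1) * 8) True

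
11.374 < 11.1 False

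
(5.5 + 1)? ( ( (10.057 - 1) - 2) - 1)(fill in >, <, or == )>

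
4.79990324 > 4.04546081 True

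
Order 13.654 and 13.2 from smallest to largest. 13.2, 13.654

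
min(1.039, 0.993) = 0.993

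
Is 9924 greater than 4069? Yes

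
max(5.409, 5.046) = 5.409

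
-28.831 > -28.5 False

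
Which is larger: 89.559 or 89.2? 89.559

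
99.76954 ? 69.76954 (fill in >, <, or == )>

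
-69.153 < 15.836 True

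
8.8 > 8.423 True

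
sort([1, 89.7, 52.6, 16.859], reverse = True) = [89.7, 52.6, 16.859, 1]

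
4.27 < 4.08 False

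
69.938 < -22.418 False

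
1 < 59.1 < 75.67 True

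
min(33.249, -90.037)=-90.037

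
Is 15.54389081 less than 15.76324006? Yes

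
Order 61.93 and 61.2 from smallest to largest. 61.2, 61.93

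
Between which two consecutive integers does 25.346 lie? 25 and 26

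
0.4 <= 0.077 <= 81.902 False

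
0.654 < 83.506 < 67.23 False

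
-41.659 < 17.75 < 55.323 True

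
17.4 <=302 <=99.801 False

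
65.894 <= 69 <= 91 True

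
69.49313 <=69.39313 False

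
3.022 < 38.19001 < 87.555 True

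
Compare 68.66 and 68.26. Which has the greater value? 68.66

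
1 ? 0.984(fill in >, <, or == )>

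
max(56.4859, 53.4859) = 56.4859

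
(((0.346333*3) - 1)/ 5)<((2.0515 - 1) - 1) True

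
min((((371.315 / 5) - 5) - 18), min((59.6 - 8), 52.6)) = 51.263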